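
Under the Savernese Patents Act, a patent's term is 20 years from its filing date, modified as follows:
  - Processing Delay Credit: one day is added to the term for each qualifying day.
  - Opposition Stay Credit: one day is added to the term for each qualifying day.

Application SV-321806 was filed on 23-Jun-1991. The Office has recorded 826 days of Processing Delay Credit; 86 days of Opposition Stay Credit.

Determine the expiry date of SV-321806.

Base term: filing date + 20 years → 23 June 2011.
Processing Delay Credit: +826 days → 26 September 2013.
Opposition Stay Credit: +86 days → 21 December 2013.

2013-12-21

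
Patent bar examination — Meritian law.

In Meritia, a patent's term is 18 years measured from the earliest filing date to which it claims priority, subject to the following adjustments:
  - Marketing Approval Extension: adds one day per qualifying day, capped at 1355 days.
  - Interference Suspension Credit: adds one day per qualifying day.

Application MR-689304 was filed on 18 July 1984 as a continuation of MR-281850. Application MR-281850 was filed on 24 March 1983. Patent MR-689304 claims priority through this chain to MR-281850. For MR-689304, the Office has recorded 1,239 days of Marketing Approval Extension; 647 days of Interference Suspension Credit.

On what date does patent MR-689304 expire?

Earliest priority filing: 24 March 1983.
Base term: 24 March 1983 + 18 years → 24 March 2001.
Marketing Approval Extension: 1239 days (within the 1355-day cap) → +1239 days → 14 August 2004.
Interference Suspension Credit: +647 days → 23 May 2006.

May 23, 2006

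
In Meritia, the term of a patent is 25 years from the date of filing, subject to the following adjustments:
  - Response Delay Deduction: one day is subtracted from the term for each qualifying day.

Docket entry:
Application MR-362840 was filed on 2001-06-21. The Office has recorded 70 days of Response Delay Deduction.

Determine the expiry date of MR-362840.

2026-04-12

Base term: filing date + 25 years → 21 June 2026.
Response Delay Deduction: −70 days → 12 April 2026.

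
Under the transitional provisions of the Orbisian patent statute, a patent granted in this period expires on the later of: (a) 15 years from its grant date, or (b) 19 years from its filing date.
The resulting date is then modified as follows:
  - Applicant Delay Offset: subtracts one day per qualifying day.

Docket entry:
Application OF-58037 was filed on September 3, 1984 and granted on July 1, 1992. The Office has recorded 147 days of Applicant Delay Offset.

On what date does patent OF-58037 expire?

(a) grant + 15 years → 1 July 2007.
(b) filing + 19 years → 3 September 2003.
Later of the two: 1 July 2007.
Applicant Delay Offset: −147 days → 4 February 2007.

2007-02-04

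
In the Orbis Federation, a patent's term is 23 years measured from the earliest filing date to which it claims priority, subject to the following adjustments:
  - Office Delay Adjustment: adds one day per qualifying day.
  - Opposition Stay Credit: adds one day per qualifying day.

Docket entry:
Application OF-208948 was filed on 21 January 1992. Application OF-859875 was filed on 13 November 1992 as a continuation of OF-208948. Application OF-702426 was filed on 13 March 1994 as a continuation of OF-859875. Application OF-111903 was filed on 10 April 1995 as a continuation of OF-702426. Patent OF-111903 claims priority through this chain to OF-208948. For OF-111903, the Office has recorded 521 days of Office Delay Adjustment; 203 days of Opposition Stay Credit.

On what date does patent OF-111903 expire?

January 14, 2017

Earliest priority filing: 21 January 1992.
Base term: 21 January 1992 + 23 years → 21 January 2015.
Office Delay Adjustment: +521 days → 25 June 2016.
Opposition Stay Credit: +203 days → 14 January 2017.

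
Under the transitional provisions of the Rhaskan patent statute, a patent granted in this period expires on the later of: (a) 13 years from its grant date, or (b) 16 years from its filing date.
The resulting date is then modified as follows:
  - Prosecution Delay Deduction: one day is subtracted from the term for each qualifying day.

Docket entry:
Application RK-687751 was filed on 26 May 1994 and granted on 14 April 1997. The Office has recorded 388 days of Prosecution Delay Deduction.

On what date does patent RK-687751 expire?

(a) grant + 13 years → 14 April 2010.
(b) filing + 16 years → 26 May 2010.
Later of the two: 26 May 2010.
Prosecution Delay Deduction: −388 days → 3 May 2009.

May 3, 2009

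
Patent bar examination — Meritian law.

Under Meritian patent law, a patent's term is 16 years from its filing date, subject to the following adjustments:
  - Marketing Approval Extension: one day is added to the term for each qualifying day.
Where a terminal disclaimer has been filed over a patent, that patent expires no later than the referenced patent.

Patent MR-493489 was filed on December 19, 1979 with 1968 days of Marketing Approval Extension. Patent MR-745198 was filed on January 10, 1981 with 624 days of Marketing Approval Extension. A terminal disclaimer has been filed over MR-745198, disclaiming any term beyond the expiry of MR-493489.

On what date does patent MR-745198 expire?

Natural term of MR-745198:
  Base: filing + 16 years → 10 January 1997.
  Marketing Approval Extension: +624 days → 26 September 1998.
Expiry of referenced patent MR-493489:
  Base: filing + 16 years → 19 December 1995.
  Marketing Approval Extension: +1968 days → 9 May 2001.
Terminal disclaimer: MR-745198 expires on the earlier of 26 September 1998 and 9 May 2001.

1998-09-26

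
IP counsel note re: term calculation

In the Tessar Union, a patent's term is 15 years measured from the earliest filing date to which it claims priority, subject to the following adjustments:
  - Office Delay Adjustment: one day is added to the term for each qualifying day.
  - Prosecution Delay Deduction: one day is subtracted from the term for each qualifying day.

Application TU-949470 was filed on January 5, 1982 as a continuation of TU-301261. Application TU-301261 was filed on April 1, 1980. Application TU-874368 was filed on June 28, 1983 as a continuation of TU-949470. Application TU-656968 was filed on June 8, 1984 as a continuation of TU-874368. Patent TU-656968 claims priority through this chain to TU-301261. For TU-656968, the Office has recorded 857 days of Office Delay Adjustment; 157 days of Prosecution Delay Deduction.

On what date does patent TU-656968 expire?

1997-03-01

Earliest priority filing: 1 April 1980.
Base term: 1 April 1980 + 15 years → 1 April 1995.
Office Delay Adjustment: +857 days → 5 August 1997.
Prosecution Delay Deduction: −157 days → 1 March 1997.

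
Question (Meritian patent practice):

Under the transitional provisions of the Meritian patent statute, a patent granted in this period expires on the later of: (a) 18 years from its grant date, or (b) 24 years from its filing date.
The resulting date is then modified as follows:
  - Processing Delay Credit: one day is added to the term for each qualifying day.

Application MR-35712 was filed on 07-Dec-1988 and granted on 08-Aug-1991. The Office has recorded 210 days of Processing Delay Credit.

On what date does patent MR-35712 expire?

(a) grant + 18 years → 8 August 2009.
(b) filing + 24 years → 7 December 2012.
Later of the two: 7 December 2012.
Processing Delay Credit: +210 days → 5 July 2013.

July 5, 2013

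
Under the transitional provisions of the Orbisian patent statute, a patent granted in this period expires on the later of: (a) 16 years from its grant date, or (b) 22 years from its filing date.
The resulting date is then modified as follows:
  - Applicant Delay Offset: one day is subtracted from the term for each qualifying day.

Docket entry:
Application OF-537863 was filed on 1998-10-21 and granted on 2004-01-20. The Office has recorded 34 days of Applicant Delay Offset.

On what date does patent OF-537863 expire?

2020-09-17

(a) grant + 16 years → 20 January 2020.
(b) filing + 22 years → 21 October 2020.
Later of the two: 21 October 2020.
Applicant Delay Offset: −34 days → 17 September 2020.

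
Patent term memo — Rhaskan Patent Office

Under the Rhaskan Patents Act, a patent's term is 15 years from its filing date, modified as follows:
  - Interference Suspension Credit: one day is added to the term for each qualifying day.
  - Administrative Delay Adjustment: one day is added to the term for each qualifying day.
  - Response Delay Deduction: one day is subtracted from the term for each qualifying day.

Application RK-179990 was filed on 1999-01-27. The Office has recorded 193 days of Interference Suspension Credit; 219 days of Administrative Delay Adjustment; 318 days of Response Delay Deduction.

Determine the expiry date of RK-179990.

Base term: filing date + 15 years → 27 January 2014.
Interference Suspension Credit: +193 days → 8 August 2014.
Administrative Delay Adjustment: +219 days → 15 March 2015.
Response Delay Deduction: −318 days → 1 May 2014.

2014-05-01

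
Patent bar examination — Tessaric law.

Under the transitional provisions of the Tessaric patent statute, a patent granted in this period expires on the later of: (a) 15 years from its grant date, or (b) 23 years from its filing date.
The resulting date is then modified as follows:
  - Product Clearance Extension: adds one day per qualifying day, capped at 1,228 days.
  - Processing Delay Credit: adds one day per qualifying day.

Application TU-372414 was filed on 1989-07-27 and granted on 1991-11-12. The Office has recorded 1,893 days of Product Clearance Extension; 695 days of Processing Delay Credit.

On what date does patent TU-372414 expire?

(a) grant + 15 years → 12 November 2006.
(b) filing + 23 years → 27 July 2012.
Later of the two: 27 July 2012.
Product Clearance Extension: 1893 days claimed exceeds the 1228-day cap, so +1228 days → 7 December 2015.
Processing Delay Credit: +695 days → 1 November 2017.

2017-11-01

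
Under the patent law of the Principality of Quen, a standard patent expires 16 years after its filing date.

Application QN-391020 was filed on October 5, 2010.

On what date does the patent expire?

Filing date + 16 years → 5 October 2026.

October 5, 2026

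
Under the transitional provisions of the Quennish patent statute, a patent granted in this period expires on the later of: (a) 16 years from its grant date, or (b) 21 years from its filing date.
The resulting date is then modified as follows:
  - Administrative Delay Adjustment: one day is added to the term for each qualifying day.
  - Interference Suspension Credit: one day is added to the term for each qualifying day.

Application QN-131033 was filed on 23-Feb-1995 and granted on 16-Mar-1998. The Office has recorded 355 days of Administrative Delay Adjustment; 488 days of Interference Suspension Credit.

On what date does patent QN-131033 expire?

June 15, 2018

(a) grant + 16 years → 16 March 2014.
(b) filing + 21 years → 23 February 2016.
Later of the two: 23 February 2016.
Administrative Delay Adjustment: +355 days → 12 February 2017.
Interference Suspension Credit: +488 days → 15 June 2018.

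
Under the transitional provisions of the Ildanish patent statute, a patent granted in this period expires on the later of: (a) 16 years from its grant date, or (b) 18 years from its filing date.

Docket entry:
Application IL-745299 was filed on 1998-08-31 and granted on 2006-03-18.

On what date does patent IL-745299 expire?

(a) grant + 16 years → 18 March 2022.
(b) filing + 18 years → 31 August 2016.
Later of the two: 18 March 2022.

March 18, 2022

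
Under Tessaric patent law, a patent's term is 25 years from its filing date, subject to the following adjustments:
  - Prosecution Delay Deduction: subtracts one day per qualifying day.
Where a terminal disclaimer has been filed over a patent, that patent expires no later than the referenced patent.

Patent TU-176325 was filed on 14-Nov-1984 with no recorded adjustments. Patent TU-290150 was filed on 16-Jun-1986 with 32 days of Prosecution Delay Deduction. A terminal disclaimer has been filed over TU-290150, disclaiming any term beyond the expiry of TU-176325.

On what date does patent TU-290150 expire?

November 14, 2009

Natural term of TU-290150:
  Base: filing + 25 years → 16 June 2011.
  Prosecution Delay Deduction: −32 days → 15 May 2011.
Expiry of referenced patent TU-176325:
  Base: filing + 25 years → 14 November 2009.
Terminal disclaimer: TU-290150 expires on the earlier of 15 May 2011 and 14 November 2009.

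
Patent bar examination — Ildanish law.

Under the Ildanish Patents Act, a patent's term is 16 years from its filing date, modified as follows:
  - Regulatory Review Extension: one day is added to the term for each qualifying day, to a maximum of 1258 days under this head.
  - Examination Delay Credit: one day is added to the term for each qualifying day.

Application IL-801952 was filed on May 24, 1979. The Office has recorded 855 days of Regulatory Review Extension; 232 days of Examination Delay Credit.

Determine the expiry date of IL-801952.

Base term: filing date + 16 years → 24 May 1995.
Regulatory Review Extension: 855 days (within the 1258-day cap) → +855 days → 25 September 1997.
Examination Delay Credit: +232 days → 15 May 1998.

1998-05-15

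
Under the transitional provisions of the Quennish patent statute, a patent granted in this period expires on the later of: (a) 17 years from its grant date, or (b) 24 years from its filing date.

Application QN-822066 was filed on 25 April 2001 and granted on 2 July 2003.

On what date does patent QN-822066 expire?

(a) grant + 17 years → 2 July 2020.
(b) filing + 24 years → 25 April 2025.
Later of the two: 25 April 2025.

April 25, 2025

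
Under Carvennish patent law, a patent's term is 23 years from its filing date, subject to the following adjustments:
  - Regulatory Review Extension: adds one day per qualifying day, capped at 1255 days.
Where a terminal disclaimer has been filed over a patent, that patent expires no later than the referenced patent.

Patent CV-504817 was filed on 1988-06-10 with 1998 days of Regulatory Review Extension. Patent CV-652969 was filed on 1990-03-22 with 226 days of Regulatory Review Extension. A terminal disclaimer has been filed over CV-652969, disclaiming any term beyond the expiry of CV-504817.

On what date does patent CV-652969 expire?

Natural term of CV-652969:
  Base: filing + 23 years → 22 March 2013.
  Regulatory Review Extension: 226 days (within the 1255-day cap) → +226 days → 3 November 2013.
Expiry of referenced patent CV-504817:
  Base: filing + 23 years → 10 June 2011.
  Regulatory Review Extension: 1998 days claimed exceeds the 1255-day cap, so +1255 days → 16 November 2014.
Terminal disclaimer: CV-652969 expires on the earlier of 3 November 2013 and 16 November 2014.

November 3, 2013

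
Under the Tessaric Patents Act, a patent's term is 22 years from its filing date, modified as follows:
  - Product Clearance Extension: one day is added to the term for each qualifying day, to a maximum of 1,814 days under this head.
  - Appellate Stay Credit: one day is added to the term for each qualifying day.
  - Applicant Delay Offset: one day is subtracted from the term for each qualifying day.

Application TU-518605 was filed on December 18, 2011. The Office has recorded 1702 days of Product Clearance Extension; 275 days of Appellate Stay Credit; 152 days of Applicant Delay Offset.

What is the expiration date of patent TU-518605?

December 17, 2038

Base term: filing date + 22 years → 18 December 2033.
Product Clearance Extension: 1702 days (within the 1814-day cap) → +1702 days → 16 August 2038.
Appellate Stay Credit: +275 days → 18 May 2039.
Applicant Delay Offset: −152 days → 17 December 2038.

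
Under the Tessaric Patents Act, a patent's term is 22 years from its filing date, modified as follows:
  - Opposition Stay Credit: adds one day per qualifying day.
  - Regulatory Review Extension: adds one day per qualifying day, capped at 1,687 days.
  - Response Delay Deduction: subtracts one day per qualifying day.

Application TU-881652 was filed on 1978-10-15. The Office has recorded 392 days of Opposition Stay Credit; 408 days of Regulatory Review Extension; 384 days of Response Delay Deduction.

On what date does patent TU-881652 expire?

December 5, 2001

Base term: filing date + 22 years → 15 October 2000.
Opposition Stay Credit: +392 days → 11 November 2001.
Regulatory Review Extension: 408 days (within the 1687-day cap) → +408 days → 24 December 2002.
Response Delay Deduction: −384 days → 5 December 2001.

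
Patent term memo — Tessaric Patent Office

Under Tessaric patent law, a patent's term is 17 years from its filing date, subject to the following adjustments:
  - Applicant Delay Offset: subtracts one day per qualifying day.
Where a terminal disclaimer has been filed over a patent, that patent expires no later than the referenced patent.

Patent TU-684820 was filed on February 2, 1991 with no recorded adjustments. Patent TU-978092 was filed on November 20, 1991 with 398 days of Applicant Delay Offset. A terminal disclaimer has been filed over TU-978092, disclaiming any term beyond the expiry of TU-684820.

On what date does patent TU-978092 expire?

Natural term of TU-978092:
  Base: filing + 17 years → 20 November 2008.
  Applicant Delay Offset: −398 days → 19 October 2007.
Expiry of referenced patent TU-684820:
  Base: filing + 17 years → 2 February 2008.
Terminal disclaimer: TU-978092 expires on the earlier of 19 October 2007 and 2 February 2008.

2007-10-19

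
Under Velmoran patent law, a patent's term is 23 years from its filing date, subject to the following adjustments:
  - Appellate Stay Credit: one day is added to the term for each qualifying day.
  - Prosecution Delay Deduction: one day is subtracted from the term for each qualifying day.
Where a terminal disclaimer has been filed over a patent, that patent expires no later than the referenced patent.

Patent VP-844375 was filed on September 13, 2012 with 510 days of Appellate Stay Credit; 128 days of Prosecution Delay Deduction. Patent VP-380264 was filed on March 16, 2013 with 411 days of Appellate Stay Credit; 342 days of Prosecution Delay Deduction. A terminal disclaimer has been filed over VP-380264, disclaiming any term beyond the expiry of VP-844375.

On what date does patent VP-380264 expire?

Natural term of VP-380264:
  Base: filing + 23 years → 16 March 2036.
  Appellate Stay Credit: +411 days → 1 May 2037.
  Prosecution Delay Deduction: −342 days → 24 May 2036.
Expiry of referenced patent VP-844375:
  Base: filing + 23 years → 13 September 2035.
  Appellate Stay Credit: +510 days → 4 February 2037.
  Prosecution Delay Deduction: −128 days → 29 September 2036.
Terminal disclaimer: VP-380264 expires on the earlier of 24 May 2036 and 29 September 2036.

2036-05-24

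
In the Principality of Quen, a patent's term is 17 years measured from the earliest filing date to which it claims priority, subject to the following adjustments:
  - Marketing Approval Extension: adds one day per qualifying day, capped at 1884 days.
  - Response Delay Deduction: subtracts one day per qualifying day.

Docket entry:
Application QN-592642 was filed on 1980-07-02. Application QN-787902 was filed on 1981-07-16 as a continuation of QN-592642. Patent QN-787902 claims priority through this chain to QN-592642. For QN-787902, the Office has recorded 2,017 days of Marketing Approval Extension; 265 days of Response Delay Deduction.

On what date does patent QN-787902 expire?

December 7, 2001

Earliest priority filing: 2 July 1980.
Base term: 2 July 1980 + 17 years → 2 July 1997.
Marketing Approval Extension: 2017 days claimed exceeds the 1884-day cap, so +1884 days → 29 August 2002.
Response Delay Deduction: −265 days → 7 December 2001.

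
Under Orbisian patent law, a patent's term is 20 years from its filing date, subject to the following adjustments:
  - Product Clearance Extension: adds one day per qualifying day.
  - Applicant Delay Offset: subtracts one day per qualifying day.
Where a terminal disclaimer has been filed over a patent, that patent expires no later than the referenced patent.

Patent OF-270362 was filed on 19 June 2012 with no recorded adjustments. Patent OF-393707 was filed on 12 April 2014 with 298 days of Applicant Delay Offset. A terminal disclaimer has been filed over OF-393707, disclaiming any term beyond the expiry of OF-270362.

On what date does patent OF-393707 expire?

June 19, 2032

Natural term of OF-393707:
  Base: filing + 20 years → 12 April 2034.
  Applicant Delay Offset: −298 days → 18 June 2033.
Expiry of referenced patent OF-270362:
  Base: filing + 20 years → 19 June 2032.
Terminal disclaimer: OF-393707 expires on the earlier of 18 June 2033 and 19 June 2032.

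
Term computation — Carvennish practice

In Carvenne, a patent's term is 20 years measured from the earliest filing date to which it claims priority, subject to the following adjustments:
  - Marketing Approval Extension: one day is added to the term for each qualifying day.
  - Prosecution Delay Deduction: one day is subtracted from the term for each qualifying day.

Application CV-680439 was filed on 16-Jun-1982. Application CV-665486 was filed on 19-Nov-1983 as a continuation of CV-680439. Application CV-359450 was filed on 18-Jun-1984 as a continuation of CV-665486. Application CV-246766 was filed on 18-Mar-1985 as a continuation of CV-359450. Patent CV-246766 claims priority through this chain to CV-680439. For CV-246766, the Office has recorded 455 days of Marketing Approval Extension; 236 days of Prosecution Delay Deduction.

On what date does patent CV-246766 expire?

Earliest priority filing: 16 June 1982.
Base term: 16 June 1982 + 20 years → 16 June 2002.
Marketing Approval Extension: +455 days → 14 September 2003.
Prosecution Delay Deduction: −236 days → 21 January 2003.

January 21, 2003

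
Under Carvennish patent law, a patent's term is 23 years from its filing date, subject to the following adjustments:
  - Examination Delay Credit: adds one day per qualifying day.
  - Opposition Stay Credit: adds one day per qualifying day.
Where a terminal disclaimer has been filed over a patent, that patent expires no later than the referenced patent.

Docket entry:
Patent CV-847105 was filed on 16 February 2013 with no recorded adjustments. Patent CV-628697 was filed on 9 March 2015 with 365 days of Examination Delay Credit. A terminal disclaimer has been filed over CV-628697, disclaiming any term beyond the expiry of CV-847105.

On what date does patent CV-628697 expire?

Natural term of CV-628697:
  Base: filing + 23 years → 9 March 2038.
  Examination Delay Credit: +365 days → 9 March 2039.
Expiry of referenced patent CV-847105:
  Base: filing + 23 years → 16 February 2036.
Terminal disclaimer: CV-628697 expires on the earlier of 9 March 2039 and 16 February 2036.

February 16, 2036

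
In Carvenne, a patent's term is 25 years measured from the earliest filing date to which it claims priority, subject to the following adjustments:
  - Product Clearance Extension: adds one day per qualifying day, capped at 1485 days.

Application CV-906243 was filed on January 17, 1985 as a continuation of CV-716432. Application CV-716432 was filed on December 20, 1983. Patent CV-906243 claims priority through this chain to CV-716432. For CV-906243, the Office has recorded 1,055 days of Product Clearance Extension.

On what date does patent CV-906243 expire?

Earliest priority filing: 20 December 1983.
Base term: 20 December 1983 + 25 years → 20 December 2008.
Product Clearance Extension: 1055 days (within the 1485-day cap) → +1055 days → 10 November 2011.

November 10, 2011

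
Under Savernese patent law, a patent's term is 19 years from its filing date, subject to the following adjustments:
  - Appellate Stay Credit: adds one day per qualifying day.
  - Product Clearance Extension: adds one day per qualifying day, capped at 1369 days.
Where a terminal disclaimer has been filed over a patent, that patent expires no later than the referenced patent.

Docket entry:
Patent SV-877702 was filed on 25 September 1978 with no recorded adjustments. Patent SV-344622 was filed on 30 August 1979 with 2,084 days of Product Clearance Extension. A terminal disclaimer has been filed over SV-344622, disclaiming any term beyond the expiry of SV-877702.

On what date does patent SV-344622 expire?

Natural term of SV-344622:
  Base: filing + 19 years → 30 August 1998.
  Product Clearance Extension: 2084 days claimed exceeds the 1369-day cap, so +1369 days → 30 May 2002.
Expiry of referenced patent SV-877702:
  Base: filing + 19 years → 25 September 1997.
Terminal disclaimer: SV-344622 expires on the earlier of 30 May 2002 and 25 September 1997.

1997-09-25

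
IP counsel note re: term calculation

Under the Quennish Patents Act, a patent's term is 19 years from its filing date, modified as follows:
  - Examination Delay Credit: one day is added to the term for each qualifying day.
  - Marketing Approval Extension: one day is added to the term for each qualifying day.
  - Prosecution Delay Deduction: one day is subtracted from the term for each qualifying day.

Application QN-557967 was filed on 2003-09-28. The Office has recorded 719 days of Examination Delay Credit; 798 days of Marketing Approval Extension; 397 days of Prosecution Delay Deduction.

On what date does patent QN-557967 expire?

Base term: filing date + 19 years → 28 September 2022.
Examination Delay Credit: +719 days → 16 September 2024.
Marketing Approval Extension: +798 days → 23 November 2026.
Prosecution Delay Deduction: −397 days → 22 October 2025.

2025-10-22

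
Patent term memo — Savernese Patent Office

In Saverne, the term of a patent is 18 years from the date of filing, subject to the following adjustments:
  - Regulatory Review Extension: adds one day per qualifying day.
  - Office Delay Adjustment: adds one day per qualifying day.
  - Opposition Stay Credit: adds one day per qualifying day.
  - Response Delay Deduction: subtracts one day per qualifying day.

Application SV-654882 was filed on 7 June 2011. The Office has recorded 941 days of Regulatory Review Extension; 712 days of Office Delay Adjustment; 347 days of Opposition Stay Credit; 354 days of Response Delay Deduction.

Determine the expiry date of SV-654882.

2033-12-09

Base term: filing date + 18 years → 7 June 2029.
Regulatory Review Extension: +941 days → 4 January 2032.
Office Delay Adjustment: +712 days → 16 December 2033.
Opposition Stay Credit: +347 days → 28 November 2034.
Response Delay Deduction: −354 days → 9 December 2033.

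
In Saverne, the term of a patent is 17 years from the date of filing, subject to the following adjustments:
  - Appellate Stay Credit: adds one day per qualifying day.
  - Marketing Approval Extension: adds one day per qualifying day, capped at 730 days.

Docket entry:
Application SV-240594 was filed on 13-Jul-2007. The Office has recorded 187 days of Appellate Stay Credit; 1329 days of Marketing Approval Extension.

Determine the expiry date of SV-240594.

Base term: filing date + 17 years → 13 July 2024.
Appellate Stay Credit: +187 days → 16 January 2025.
Marketing Approval Extension: 1329 days claimed exceeds the 730-day cap, so +730 days → 16 January 2027.

2027-01-16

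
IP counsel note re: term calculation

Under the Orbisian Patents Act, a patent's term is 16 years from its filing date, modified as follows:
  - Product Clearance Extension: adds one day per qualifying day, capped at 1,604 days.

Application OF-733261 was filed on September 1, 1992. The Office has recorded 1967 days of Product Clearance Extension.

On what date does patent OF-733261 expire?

January 22, 2013

Base term: filing date + 16 years → 1 September 2008.
Product Clearance Extension: 1967 days claimed exceeds the 1604-day cap, so +1604 days → 22 January 2013.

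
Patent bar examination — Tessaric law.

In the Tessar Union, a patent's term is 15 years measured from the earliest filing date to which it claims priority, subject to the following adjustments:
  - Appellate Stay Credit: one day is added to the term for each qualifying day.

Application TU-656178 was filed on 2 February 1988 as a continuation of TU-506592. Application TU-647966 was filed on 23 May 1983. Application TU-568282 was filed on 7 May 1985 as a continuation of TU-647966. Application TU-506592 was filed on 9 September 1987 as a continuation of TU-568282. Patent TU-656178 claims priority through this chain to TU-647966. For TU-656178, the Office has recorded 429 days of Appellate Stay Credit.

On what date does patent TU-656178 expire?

Earliest priority filing: 23 May 1983.
Base term: 23 May 1983 + 15 years → 23 May 1998.
Appellate Stay Credit: +429 days → 26 July 1999.

1999-07-26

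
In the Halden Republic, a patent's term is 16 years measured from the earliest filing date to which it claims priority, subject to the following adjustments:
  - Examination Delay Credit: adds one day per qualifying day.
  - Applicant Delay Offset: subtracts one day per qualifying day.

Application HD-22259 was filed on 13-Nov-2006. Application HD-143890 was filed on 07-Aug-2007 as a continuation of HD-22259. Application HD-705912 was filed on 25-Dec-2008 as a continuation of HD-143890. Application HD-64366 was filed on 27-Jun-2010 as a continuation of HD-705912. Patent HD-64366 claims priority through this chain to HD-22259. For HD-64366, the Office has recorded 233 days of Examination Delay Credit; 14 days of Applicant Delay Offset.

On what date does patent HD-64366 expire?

Earliest priority filing: 13 November 2006.
Base term: 13 November 2006 + 16 years → 13 November 2022.
Examination Delay Credit: +233 days → 4 July 2023.
Applicant Delay Offset: −14 days → 20 June 2023.

2023-06-20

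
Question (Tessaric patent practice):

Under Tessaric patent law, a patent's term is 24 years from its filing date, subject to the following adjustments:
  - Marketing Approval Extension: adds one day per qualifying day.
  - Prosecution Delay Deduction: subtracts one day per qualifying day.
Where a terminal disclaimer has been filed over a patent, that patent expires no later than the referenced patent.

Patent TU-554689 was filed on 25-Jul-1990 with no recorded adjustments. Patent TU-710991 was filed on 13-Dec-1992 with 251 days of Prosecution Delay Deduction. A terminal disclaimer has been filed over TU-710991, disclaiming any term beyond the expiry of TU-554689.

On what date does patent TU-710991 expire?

Natural term of TU-710991:
  Base: filing + 24 years → 13 December 2016.
  Prosecution Delay Deduction: −251 days → 6 April 2016.
Expiry of referenced patent TU-554689:
  Base: filing + 24 years → 25 July 2014.
Terminal disclaimer: TU-710991 expires on the earlier of 6 April 2016 and 25 July 2014.

July 25, 2014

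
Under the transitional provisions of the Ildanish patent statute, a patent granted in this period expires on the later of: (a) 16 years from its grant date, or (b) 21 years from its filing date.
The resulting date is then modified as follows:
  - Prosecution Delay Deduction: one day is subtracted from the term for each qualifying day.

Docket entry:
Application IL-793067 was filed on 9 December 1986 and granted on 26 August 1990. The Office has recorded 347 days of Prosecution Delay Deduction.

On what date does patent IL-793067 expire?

2006-12-27

(a) grant + 16 years → 26 August 2006.
(b) filing + 21 years → 9 December 2007.
Later of the two: 9 December 2007.
Prosecution Delay Deduction: −347 days → 27 December 2006.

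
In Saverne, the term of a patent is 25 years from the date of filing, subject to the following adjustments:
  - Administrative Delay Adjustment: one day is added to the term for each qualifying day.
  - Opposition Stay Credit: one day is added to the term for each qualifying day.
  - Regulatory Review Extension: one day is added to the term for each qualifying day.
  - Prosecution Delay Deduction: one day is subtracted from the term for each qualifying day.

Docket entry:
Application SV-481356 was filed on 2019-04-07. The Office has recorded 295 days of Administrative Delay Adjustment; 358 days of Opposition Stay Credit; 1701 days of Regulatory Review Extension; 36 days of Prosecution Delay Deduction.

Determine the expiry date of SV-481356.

August 12, 2050

Base term: filing date + 25 years → 7 April 2044.
Administrative Delay Adjustment: +295 days → 27 January 2045.
Opposition Stay Credit: +358 days → 20 January 2046.
Regulatory Review Extension: +1701 days → 17 September 2050.
Prosecution Delay Deduction: −36 days → 12 August 2050.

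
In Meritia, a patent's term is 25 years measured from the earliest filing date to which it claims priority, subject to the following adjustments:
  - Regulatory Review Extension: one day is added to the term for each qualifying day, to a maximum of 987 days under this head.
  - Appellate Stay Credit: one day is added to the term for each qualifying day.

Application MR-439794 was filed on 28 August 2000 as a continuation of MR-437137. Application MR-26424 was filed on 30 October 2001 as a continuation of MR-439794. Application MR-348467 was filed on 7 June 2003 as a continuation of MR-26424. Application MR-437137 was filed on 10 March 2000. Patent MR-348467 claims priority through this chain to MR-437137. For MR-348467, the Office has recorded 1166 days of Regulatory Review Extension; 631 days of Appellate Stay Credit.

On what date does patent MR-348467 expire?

Earliest priority filing: 10 March 2000.
Base term: 10 March 2000 + 25 years → 10 March 2025.
Regulatory Review Extension: 1166 days claimed exceeds the 987-day cap, so +987 days → 22 November 2027.
Appellate Stay Credit: +631 days → 14 August 2029.

August 14, 2029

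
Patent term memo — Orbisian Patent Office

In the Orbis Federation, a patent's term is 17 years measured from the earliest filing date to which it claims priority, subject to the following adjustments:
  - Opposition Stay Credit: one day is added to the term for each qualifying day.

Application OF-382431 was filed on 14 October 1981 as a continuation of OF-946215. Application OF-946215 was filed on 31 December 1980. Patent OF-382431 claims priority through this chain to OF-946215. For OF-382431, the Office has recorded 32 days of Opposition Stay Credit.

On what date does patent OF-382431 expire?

Earliest priority filing: 31 December 1980.
Base term: 31 December 1980 + 17 years → 31 December 1997.
Opposition Stay Credit: +32 days → 1 February 1998.

February 1, 1998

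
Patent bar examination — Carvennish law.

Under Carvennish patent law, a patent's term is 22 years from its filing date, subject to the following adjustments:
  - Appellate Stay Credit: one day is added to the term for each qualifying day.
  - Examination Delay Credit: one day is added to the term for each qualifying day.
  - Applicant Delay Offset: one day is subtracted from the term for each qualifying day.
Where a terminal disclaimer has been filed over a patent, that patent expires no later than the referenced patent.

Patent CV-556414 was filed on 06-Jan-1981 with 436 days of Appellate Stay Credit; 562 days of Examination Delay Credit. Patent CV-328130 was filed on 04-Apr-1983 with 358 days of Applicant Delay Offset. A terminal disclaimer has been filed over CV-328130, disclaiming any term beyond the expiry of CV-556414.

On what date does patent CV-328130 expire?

April 11, 2004

Natural term of CV-328130:
  Base: filing + 22 years → 4 April 2005.
  Applicant Delay Offset: −358 days → 11 April 2004.
Expiry of referenced patent CV-556414:
  Base: filing + 22 years → 6 January 2003.
  Appellate Stay Credit: +436 days → 17 March 2004.
  Examination Delay Credit: +562 days → 30 September 2005.
Terminal disclaimer: CV-328130 expires on the earlier of 11 April 2004 and 30 September 2005.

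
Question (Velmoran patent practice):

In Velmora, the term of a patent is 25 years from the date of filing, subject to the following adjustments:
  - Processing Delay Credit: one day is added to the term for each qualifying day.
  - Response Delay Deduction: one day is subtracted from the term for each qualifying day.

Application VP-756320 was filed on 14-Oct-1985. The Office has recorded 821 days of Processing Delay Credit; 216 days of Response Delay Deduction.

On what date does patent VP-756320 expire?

Base term: filing date + 25 years → 14 October 2010.
Processing Delay Credit: +821 days → 12 January 2013.
Response Delay Deduction: −216 days → 10 June 2012.

2012-06-10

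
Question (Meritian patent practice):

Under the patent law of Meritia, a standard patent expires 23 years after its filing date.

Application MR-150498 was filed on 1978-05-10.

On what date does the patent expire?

May 10, 2001

Filing date + 23 years → 10 May 2001.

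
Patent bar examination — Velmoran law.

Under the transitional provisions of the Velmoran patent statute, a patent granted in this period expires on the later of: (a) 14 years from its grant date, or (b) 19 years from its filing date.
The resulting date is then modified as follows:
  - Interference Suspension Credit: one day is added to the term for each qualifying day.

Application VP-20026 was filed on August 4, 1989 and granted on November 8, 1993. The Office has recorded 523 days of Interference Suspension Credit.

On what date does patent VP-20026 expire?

(a) grant + 14 years → 8 November 2007.
(b) filing + 19 years → 4 August 2008.
Later of the two: 4 August 2008.
Interference Suspension Credit: +523 days → 9 January 2010.

January 9, 2010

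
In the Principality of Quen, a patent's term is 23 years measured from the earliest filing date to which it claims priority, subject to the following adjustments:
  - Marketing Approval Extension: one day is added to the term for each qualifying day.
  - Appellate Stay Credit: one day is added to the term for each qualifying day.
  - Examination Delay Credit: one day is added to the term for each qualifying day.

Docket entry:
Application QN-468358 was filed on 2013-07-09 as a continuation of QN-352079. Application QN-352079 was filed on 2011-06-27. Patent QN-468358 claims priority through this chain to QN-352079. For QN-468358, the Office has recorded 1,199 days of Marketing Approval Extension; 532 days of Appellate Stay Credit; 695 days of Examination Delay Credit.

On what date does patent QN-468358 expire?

Earliest priority filing: 27 June 2011.
Base term: 27 June 2011 + 23 years → 27 June 2034.
Marketing Approval Extension: +1199 days → 8 October 2037.
Appellate Stay Credit: +532 days → 24 March 2039.
Examination Delay Credit: +695 days → 16 February 2041.

2041-02-16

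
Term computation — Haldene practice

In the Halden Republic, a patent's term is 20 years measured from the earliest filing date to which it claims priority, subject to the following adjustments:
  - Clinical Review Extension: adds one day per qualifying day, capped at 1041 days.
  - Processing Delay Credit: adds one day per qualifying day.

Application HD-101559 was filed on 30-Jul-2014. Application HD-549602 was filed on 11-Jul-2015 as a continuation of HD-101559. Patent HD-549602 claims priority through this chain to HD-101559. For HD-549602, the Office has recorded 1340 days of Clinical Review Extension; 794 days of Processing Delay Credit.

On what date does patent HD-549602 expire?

August 8, 2039

Earliest priority filing: 30 July 2014.
Base term: 30 July 2014 + 20 years → 30 July 2034.
Clinical Review Extension: 1340 days claimed exceeds the 1041-day cap, so +1041 days → 5 June 2037.
Processing Delay Credit: +794 days → 8 August 2039.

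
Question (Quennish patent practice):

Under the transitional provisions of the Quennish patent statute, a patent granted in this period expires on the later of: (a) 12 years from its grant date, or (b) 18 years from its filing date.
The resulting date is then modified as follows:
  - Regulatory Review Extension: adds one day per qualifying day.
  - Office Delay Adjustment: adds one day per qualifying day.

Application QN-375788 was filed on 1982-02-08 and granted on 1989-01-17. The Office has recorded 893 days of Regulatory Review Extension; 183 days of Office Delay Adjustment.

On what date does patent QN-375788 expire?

December 29, 2003

(a) grant + 12 years → 17 January 2001.
(b) filing + 18 years → 8 February 2000.
Later of the two: 17 January 2001.
Regulatory Review Extension: +893 days → 29 June 2003.
Office Delay Adjustment: +183 days → 29 December 2003.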